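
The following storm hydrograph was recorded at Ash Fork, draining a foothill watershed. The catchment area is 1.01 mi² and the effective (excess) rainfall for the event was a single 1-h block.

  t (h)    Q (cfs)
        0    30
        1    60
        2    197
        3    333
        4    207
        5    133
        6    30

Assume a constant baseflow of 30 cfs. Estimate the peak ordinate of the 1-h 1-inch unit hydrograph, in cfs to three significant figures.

U_p ≈ 253 cfs

Direct runoff: 0.0, 30.0, 167.0, 303.0, 177.0, 103.0, 0.0 cfs; ΣQ_DR = 780.0 cfs, peak = 303.0 cfs.
Runoff depth d = ΣQ_DR·Δt / A = 780.0 × 3600 / (1.01 mi²) = 1.197 in.
The 1-inch UH is the DRH scaled by (1 in)/d, so U_p = 303.0 × 1/1.197 = 253 cfs.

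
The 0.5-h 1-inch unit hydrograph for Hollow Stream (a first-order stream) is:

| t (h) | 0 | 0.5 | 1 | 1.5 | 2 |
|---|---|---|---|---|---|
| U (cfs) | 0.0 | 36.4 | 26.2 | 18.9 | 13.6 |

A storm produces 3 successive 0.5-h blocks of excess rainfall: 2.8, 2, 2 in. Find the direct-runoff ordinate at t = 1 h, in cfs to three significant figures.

By discrete convolution, Q_j = Σ (P_i / 1 in) · U_{j−i}.
At t = 1 h (j=2): Q = (2.8/1)·26.2 + (2/1)·36.4 + (2/1)·0.0 = 146 cfs.

Q ≈ 146 cfs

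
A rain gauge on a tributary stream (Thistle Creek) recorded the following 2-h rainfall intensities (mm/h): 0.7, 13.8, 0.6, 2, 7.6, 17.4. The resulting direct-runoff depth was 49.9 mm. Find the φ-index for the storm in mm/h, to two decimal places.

φ ≈ 4.62 mm/h

Only the 3 blocks with intensity above φ contribute runoff: 13.8, 7.6, 17.4 mm/h.
Σ(I−φ)·Δt = d  ⇒  (13.8+7.6+17.4 − 3φ)·2 = 49.9
φ = (38.80 − 49.9/2) / 3 = 4.62 mm/h.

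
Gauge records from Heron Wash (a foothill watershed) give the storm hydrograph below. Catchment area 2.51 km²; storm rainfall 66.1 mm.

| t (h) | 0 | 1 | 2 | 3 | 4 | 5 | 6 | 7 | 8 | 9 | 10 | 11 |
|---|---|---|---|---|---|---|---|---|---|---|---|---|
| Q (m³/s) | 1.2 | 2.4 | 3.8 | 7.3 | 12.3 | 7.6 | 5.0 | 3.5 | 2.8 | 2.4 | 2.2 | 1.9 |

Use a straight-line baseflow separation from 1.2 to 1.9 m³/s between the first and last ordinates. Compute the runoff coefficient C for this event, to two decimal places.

ΣQ_DR = 33.80 m³/s; V = ΣQ_DR·Δt = 1.217 × 10^5 m³.
Runoff depth d = V / A = 48.48 mm.
C = d / P = 48.48 / 66.1 = 0.73.

C ≈ 0.73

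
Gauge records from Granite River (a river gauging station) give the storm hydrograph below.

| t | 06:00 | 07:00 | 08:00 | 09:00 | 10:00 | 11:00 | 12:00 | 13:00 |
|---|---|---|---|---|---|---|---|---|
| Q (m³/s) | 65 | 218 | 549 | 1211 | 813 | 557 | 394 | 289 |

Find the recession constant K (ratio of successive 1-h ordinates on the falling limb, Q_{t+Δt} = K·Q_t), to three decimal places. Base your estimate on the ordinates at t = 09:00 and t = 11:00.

K ≈ 0.678

Using the recession-limb readings at t = 09:00 and t = 11:00: Q falls from 1211 to 557 m³/s over 2 intervals.
K = (Q₂/Q₁)^(1/2) = (557/1211)^(1/2) = 0.678.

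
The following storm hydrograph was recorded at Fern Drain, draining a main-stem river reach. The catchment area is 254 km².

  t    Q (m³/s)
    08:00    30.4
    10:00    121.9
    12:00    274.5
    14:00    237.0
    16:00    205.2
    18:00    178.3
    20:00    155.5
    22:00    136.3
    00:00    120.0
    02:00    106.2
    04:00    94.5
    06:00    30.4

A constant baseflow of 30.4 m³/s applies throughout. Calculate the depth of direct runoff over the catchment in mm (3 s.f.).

d ≈ 37.6 mm

Direct runoff: 0.0, 91.5, 244.1, 206.6, 174.8, 147.9, 125.1, 105.9, 89.6, 75.8, 64.1, 0.0 m³/s; ΣQ_DR = 1325 m³/s.
V = ΣQ_DR · Δt = 1325 × 7200 s = 9.543 × 10^6 m³.
Over A = 254 km², depth = V / A = 37.6 mm.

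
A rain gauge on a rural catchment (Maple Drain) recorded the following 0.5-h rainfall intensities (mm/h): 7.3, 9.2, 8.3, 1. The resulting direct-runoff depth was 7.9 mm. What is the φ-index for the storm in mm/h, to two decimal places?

φ ≈ 3.00 mm/h

Only the 3 blocks with intensity above φ contribute runoff: 7.3, 9.2, 8.3 mm/h.
Σ(I−φ)·Δt = d  ⇒  (7.3+9.2+8.3 − 3φ)·0.5 = 7.9
φ = (24.80 − 7.9/0.5) / 3 = 3.00 mm/h.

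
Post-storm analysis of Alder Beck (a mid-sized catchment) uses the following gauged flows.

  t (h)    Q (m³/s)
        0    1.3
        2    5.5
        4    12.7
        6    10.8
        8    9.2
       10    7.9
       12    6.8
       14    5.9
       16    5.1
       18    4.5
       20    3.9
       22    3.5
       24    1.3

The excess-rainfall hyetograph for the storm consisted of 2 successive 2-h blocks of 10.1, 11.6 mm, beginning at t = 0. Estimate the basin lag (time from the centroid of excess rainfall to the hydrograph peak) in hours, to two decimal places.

t_L ≈ 1.93 h

Centroid of excess rainfall: t_c = Σ P_i·t̄_i / ΣP_i = 2.0691 h (block centres at 1, 3 h).
Hydrograph peak occurs at t = 4 h, so basin lag t_L = 4 − 2.0691 = 1.93 h.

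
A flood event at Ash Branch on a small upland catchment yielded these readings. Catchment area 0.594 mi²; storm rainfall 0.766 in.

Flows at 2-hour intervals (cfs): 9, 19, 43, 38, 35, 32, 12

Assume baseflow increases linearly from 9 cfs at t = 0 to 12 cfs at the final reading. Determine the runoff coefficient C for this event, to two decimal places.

C ≈ 0.78

ΣQ_DR = 114.5 cfs; V = ΣQ_DR·Δt = 8.244 × 10^5 ft³.
Runoff depth d = V / A = 0.5974 in.
C = d / P = 0.5974 / 0.766 = 0.78.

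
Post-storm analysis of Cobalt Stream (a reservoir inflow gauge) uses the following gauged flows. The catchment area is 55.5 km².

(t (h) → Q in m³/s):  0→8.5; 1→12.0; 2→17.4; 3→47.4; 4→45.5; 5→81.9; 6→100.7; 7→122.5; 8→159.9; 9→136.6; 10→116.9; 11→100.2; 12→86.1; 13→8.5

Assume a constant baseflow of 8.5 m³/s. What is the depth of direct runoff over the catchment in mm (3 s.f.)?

Direct runoff: 0.0, 3.5, 8.9, 38.9, 37.0, 73.4, 92.2, 114.0, 151.4, 128.1, 108.4, 91.7, 77.6, 0.0 m³/s; ΣQ_DR = 925.1 m³/s.
V = ΣQ_DR · Δt = 925.1 × 3600 s = 3.330 × 10^6 m³.
Over A = 55.5 km², depth = V / A = 60.0 mm.

d ≈ 60.0 mm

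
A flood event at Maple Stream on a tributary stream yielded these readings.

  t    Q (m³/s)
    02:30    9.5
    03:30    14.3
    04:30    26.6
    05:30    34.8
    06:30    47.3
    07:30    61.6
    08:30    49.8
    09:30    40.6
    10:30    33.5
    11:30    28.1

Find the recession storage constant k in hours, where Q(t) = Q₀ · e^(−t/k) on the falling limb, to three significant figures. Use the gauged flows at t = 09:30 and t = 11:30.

On the falling limb, Q drops from 40.6 to 28.1 m³/s between t = 09:30 and t = 11:30 (Δt = 2 h).
k = −Δt / ln(Q₂/Q₁) = −2 / ln(28.1/40.6) = 5.43 h.

k ≈ 5.43 h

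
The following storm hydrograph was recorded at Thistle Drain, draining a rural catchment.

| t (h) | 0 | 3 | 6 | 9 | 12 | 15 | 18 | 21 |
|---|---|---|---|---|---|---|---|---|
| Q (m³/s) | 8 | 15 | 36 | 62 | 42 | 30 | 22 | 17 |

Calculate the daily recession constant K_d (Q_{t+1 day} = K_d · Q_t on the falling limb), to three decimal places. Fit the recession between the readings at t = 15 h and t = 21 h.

K_d ≈ 0.103

Between t = 15 h and t = 21 h the flow falls from 30 to 17 m³/s over 2×3 h = 6 h.
Per-interval ratio K = (17/30)^(1/2) = 0.7528; K_d = K^(24/3) = 0.103.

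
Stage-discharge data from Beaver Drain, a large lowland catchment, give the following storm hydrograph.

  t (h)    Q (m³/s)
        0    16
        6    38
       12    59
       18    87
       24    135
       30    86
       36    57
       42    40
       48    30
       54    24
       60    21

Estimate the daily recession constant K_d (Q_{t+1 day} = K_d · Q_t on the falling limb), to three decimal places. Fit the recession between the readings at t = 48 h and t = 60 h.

Between t = 48 h and t = 60 h the flow falls from 30 to 21 m³/s over 2×6 h = 12 h.
Per-interval ratio K = (21/30)^(1/2) = 0.8367; K_d = K^(24/6) = 0.490.

K_d ≈ 0.490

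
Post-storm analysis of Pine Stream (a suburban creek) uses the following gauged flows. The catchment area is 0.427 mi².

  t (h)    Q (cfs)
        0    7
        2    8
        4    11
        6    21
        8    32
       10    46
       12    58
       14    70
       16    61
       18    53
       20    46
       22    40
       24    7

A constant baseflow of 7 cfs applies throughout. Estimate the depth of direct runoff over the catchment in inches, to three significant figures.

Direct runoff: 0.0, 1.0, 4.0, 14.0, 25.0, 39.0, 51.0, 63.0, 54.0, 46.0, 39.0, 33.0, 0.0 cfs; ΣQ_DR = 369.0 cfs.
V = ΣQ_DR · Δt = 369.0 × 7200 s = 2.657 × 10^6 ft³.
Over A = 0.427 mi², depth = V / A = 2.68 in.

d ≈ 2.68 in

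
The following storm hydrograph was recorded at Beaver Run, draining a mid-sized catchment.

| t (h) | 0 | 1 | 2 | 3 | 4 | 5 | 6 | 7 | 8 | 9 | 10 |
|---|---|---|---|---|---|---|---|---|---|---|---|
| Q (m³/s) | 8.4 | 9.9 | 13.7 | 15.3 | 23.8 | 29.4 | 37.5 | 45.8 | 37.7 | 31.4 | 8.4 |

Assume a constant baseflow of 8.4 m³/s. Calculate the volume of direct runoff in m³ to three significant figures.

Direct-runoff ordinates (Q − Q_b): 0.0, 1.5, 5.3, 6.9, 15.4, 21.0, 29.1, 37.4, 29.3, 23.0, 0.0 m³/s.
ΣQ_DR = 168.9 m³/s.
With Δt = 1 h = 3600 s, V = ΣQ_DR · Δt = 168.9 × 3600 = 6.08 × 10^5 m³.

V ≈ 6.08 × 10^5 m³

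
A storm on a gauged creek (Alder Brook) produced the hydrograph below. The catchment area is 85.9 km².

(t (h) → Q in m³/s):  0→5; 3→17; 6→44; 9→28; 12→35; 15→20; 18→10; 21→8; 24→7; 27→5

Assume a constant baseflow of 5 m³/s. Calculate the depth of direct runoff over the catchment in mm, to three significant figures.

d ≈ 16.2 mm

Direct runoff: 0.0, 12.0, 39.0, 23.0, 30.0, 15.0, 5.0, 3.0, 2.0, 0.0 m³/s; ΣQ_DR = 129.0 m³/s.
V = ΣQ_DR · Δt = 129.0 × 10800 s = 1.393 × 10^6 m³.
Over A = 85.9 km², depth = V / A = 16.2 mm.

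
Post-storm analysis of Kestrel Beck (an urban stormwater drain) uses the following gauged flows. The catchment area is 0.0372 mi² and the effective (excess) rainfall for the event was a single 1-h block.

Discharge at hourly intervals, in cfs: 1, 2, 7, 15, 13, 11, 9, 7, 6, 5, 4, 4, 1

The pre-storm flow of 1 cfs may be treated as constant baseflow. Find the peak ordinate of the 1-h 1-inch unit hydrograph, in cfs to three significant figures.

Direct runoff: 0.0, 1.0, 6.0, 14.0, 12.0, 10.0, 8.0, 6.0, 5.0, 4.0, 3.0, 3.0, 0.0 cfs; ΣQ_DR = 72.00 cfs, peak = 14.0 cfs.
Runoff depth d = ΣQ_DR·Δt / A = 72.00 × 3600 / (0.0372 mi²) = 2.999 in.
The 1-inch UH is the DRH scaled by (1 in)/d, so U_p = 14.0 × 1/2.999 = 4.67 cfs.

U_p ≈ 4.67 cfs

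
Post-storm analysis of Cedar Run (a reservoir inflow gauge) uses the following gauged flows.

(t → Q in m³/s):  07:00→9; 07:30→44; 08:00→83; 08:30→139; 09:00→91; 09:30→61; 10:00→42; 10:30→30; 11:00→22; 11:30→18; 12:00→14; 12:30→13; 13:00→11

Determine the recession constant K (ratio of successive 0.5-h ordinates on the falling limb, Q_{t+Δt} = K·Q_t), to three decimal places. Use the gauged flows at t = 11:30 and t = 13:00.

K ≈ 0.849

Using the recession-limb readings at t = 11:30 and t = 13:00: Q falls from 18 to 11 m³/s over 3 intervals.
K = (Q₂/Q₁)^(1/3) = (11/18)^(1/3) = 0.849.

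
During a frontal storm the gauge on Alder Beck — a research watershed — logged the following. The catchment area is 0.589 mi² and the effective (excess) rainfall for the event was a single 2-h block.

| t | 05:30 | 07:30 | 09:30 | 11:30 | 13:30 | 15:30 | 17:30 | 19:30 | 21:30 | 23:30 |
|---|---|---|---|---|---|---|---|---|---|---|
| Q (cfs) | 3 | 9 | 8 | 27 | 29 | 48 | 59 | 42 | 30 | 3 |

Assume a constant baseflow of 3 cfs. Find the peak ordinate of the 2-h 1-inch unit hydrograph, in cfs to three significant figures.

Direct runoff: 0.0, 6.0, 5.0, 24.0, 26.0, 45.0, 56.0, 39.0, 27.0, 0.0 cfs; ΣQ_DR = 228.0 cfs, peak = 56.0 cfs.
Runoff depth d = ΣQ_DR·Δt / A = 228.0 × 7200 / (0.589 mi²) = 1.200 in.
The 1-inch UH is the DRH scaled by (1 in)/d, so U_p = 56.0 × 1/1.200 = 46.7 cfs.

U_p ≈ 46.7 cfs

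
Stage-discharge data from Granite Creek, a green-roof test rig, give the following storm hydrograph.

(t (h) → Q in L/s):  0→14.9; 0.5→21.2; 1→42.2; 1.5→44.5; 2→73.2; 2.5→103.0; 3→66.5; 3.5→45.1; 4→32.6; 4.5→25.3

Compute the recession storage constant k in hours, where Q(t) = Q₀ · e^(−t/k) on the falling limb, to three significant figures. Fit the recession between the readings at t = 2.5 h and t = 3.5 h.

k ≈ 1.21 h

On the falling limb, Q drops from 103.0 to 45.1 L/s between t = 2.5 h and t = 3.5 h (Δt = 1 h).
k = −Δt / ln(Q₂/Q₁) = −1 / ln(45.1/103.0) = 1.21 h.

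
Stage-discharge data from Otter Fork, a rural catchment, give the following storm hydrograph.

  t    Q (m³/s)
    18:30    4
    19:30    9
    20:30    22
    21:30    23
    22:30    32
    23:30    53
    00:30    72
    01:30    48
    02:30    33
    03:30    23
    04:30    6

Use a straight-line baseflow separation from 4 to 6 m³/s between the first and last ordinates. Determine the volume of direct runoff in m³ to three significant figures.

V ≈ 9.72 × 10^5 m³

Direct-runoff ordinates (Q − Q_b): 0.00, 4.80, 17.60, 18.40, 27.20, 48.00, 66.80, 42.60, 27.40, 17.20, 0.00 m³/s.
ΣQ_DR = 270.0 m³/s.
With Δt = 1 h = 3600 s, V = ΣQ_DR · Δt = 270.0 × 3600 = 9.72 × 10^5 m³.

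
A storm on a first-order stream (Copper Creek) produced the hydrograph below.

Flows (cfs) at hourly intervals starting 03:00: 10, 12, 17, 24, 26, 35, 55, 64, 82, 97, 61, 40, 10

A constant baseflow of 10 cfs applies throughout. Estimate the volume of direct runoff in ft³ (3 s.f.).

Direct-runoff ordinates (Q − Q_b): 0.0, 2.0, 7.0, 14.0, 16.0, 25.0, 45.0, 54.0, 72.0, 87.0, 51.0, 30.0, 0.0 cfs.
ΣQ_DR = 403.0 cfs.
With Δt = 1 h = 3600 s, V = ΣQ_DR · Δt = 403.0 × 3600 = 1.45 × 10^6 ft³.

V ≈ 1.45 × 10^6 ft³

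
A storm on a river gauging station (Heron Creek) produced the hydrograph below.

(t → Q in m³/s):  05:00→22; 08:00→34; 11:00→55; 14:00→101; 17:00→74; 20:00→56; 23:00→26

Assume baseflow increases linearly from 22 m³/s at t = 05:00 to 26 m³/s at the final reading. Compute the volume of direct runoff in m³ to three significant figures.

V ≈ 2.16 × 10^6 m³

Direct-runoff ordinates (Q − Q_b): 0.00, 11.33, 31.67, 77.00, 49.33, 30.67, 0.00 m³/s.
ΣQ_DR = 200.0 m³/s.
With Δt = 3 h = 10800 s, V = ΣQ_DR · Δt = 200.0 × 10800 = 2.16 × 10^6 m³.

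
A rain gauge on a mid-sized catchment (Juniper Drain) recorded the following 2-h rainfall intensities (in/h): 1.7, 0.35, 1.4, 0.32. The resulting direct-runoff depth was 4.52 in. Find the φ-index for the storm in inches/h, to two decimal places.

Only the 2 blocks with intensity above φ contribute runoff: 1.7, 1.4 in/h.
Σ(I−φ)·Δt = d  ⇒  (1.7+1.4 − 2φ)·2 = 4.52
φ = (3.100 − 4.52/2) / 2 = 0.42 in/h.

φ ≈ 0.42 in/h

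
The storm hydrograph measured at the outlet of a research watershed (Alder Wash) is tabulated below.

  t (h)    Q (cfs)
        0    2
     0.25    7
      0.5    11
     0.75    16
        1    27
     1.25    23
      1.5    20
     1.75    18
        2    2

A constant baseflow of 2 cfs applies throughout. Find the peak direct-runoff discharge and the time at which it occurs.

Q_p = 25.0 cfs at t = 1 h

Subtracting baseflow gives direct-runoff ordinates: 0.0, 5.0, 9.0, 14.0, 25.0, 21.0, 18.0, 16.0, 0.0 cfs.
The maximum is 25.0 cfs, occurring at the reading for t = 1 h.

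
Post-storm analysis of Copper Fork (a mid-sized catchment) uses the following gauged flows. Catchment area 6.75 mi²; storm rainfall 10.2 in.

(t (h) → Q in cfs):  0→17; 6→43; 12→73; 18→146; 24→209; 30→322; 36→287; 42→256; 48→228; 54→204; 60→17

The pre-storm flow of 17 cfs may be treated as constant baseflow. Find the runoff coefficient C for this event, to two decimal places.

C ≈ 0.22

ΣQ_DR = 1615 cfs; V = ΣQ_DR·Δt = 3.488 × 10^7 ft³.
Runoff depth d = V / A = 2.225 in.
C = d / P = 2.225 / 10.2 = 0.22.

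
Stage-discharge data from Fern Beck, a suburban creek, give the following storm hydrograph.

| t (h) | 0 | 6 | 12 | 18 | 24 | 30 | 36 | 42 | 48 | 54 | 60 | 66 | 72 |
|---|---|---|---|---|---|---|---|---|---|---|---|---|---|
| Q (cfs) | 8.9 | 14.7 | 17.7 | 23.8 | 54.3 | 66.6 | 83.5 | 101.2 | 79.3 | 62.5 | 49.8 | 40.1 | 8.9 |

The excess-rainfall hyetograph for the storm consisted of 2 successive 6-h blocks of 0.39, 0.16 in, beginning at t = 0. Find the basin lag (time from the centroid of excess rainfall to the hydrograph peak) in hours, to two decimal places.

Centroid of excess rainfall: t_c = Σ P_i·t̄_i / ΣP_i = 4.7455 h (block centres at 3, 9 h).
Hydrograph peak occurs at t = 42 h, so basin lag t_L = 42 − 4.7455 = 37.25 h.

t_L ≈ 37.25 h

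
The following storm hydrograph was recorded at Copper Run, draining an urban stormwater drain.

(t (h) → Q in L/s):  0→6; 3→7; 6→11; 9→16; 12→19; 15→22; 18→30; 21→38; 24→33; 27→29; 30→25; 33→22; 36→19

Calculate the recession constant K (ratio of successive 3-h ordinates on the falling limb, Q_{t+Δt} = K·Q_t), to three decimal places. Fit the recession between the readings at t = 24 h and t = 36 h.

Using the recession-limb readings at t = 24 h and t = 36 h: Q falls from 33 to 19 L/s over 4 intervals.
K = (Q₂/Q₁)^(1/4) = (19/33)^(1/4) = 0.871.

K ≈ 0.871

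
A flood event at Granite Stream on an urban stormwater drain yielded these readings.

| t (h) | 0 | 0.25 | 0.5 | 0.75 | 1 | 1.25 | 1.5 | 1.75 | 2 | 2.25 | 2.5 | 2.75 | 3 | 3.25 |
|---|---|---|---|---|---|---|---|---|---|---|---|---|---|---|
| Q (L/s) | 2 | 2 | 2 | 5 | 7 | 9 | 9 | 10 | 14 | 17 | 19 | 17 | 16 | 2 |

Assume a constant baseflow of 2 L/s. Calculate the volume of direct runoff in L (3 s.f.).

Direct-runoff ordinates (Q − Q_b): 0.0, 0.0, 0.0, 3.0, 5.0, 7.0, 7.0, 8.0, 12.0, 15.0, 17.0, 15.0, 14.0, 0.0 L/s.
ΣQ_DR = 103.0 L/s.
With Δt = 0.25 h = 900 s, V = ΣQ_DR · Δt = 103.0 × 900 = 92700 L.

V ≈ 92700 L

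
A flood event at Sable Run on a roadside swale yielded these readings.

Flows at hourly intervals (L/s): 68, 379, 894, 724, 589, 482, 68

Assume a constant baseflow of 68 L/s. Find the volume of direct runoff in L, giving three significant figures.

V ≈ 9.82 × 10^6 L

Direct-runoff ordinates (Q − Q_b): 0.0, 311.0, 826.0, 656.0, 521.0, 414.0, 0.0 L/s.
ΣQ_DR = 2728 L/s.
With Δt = 1 h = 3600 s, V = ΣQ_DR · Δt = 2728 × 3600 = 9.82 × 10^6 L.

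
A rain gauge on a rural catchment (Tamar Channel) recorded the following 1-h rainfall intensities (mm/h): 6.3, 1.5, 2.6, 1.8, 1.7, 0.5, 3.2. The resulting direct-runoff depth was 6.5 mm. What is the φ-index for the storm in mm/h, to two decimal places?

φ ≈ 1.87 mm/h

Only the 3 blocks with intensity above φ contribute runoff: 6.3, 2.6, 3.2 mm/h.
Σ(I−φ)·Δt = d  ⇒  (6.3+2.6+3.2 − 3φ)·1 = 6.5
φ = (12.10 − 6.5/1) / 3 = 1.87 mm/h.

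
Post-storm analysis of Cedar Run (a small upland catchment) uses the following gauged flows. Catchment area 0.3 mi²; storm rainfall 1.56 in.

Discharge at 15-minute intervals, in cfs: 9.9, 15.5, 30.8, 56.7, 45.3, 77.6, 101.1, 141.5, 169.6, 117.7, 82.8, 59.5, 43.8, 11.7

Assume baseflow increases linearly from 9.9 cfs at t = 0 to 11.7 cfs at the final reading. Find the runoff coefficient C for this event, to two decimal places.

ΣQ_DR = 812.3 cfs; V = ΣQ_DR·Δt = 7.311 × 10^5 ft³.
Runoff depth d = V / A = 1.049 in.
C = d / P = 1.049 / 1.56 = 0.67.

C ≈ 0.67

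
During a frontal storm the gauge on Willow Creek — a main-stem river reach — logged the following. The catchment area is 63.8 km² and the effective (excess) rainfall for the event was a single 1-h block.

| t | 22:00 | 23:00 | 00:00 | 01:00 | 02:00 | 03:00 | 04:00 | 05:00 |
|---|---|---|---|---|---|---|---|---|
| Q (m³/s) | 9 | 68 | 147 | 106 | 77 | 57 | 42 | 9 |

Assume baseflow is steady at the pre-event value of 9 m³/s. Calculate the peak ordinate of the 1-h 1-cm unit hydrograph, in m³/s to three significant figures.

Direct runoff: 0.0, 59.0, 138.0, 97.0, 68.0, 48.0, 33.0, 0.0 m³/s; ΣQ_DR = 443.0 m³/s, peak = 138.0 m³/s.
Runoff depth d = ΣQ_DR·Δt / A = 443.0 × 3600 / (63.8 km²) = 25.00 mm.
The 1-cm UH is the DRH scaled by (10 mm)/d, so U_p = 138.0 × 10/25.00 = 55.2 m³/s.

U_p ≈ 55.2 m³/s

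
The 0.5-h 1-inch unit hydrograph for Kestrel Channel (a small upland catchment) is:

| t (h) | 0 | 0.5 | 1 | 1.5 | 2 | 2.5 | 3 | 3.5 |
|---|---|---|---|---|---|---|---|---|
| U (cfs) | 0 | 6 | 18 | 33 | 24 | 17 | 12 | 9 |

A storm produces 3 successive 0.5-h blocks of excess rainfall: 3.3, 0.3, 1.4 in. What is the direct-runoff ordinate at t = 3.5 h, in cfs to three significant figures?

By discrete convolution, Q_j = Σ (P_i / 1 in) · U_{j−i}.
At t = 3.5 h (j=7): Q = (3.3/1)·9 + (0.3/1)·12 + (1.4/1)·17 = 57.1 cfs.

Q ≈ 57.1 cfs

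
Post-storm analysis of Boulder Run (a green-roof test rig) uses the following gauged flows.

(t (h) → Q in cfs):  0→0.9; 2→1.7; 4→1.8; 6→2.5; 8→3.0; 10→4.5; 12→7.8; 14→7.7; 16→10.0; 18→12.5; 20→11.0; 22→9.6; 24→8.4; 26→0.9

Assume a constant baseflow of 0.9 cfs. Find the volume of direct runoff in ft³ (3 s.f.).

V ≈ 5.02 × 10^5 ft³

Direct-runoff ordinates (Q − Q_b): 0.0, 0.8, 0.9, 1.6, 2.1, 3.6, 6.9, 6.8, 9.1, 11.6, 10.1, 8.7, 7.5, 0.0 cfs.
ΣQ_DR = 69.70 cfs.
With Δt = 2 h = 7200 s, V = ΣQ_DR · Δt = 69.70 × 7200 = 5.02 × 10^5 ft³.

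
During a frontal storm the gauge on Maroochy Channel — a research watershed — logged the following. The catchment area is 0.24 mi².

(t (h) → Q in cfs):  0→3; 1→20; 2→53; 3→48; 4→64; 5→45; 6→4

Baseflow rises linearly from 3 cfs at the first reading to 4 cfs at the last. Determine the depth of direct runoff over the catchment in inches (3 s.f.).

d ≈ 1.37 in

Direct runoff: 0.00, 16.83, 49.67, 44.50, 60.33, 41.17, 0.00 cfs; ΣQ_DR = 212.5 cfs.
V = ΣQ_DR · Δt = 212.5 × 3600 s = 7.650 × 10^5 ft³.
Over A = 0.24 mi², depth = V / A = 1.37 in.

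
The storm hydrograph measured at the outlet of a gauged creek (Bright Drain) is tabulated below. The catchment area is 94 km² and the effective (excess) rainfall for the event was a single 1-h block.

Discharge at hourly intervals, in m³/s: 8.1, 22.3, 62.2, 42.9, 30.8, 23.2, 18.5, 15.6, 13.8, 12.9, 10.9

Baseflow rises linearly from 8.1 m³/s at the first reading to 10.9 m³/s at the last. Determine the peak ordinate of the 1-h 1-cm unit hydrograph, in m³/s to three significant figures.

Direct runoff: 0.00, 13.92, 53.54, 33.96, 21.58, 13.70, 8.72, 5.54, 3.46, 2.28, 0.00 m³/s; ΣQ_DR = 156.7 m³/s, peak = 53.54 m³/s.
Runoff depth d = ΣQ_DR·Δt / A = 156.7 × 3600 / (94 km²) = 6.001 mm.
The 1-cm UH is the DRH scaled by (10 mm)/d, so U_p = 53.54 × 10/6.001 = 89.2 m³/s.

U_p ≈ 89.2 m³/s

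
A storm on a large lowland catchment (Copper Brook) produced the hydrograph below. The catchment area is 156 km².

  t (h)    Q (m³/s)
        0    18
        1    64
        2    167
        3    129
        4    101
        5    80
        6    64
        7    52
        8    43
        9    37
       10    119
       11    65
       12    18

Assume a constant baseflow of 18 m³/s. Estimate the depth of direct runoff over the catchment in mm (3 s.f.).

d ≈ 16.7 mm

Direct runoff: 0.0, 46.0, 149.0, 111.0, 83.0, 62.0, 46.0, 34.0, 25.0, 19.0, 101.0, 47.0, 0.0 m³/s; ΣQ_DR = 723.0 m³/s.
V = ΣQ_DR · Δt = 723.0 × 3600 s = 2.603 × 10^6 m³.
Over A = 156 km², depth = V / A = 16.7 mm.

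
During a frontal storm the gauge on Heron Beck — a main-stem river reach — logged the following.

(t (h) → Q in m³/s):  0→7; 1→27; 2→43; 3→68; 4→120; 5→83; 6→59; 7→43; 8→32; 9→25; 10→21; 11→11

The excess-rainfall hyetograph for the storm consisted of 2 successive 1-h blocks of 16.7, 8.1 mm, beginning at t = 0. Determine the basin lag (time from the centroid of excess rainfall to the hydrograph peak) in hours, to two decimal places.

Centroid of excess rainfall: t_c = Σ P_i·t̄_i / ΣP_i = 0.8266 h (block centres at 0.5, 1.5 h).
Hydrograph peak occurs at t = 4 h, so basin lag t_L = 4 − 0.8266 = 3.17 h.

t_L ≈ 3.17 h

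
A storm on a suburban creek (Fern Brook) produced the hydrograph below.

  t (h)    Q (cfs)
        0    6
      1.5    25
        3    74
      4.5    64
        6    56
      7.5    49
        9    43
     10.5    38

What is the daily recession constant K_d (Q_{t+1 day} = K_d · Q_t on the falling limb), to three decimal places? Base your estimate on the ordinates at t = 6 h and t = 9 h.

K_d ≈ 0.121

Between t = 6 h and t = 9 h the flow falls from 56 to 43 cfs over 2×1.5 h = 3 h.
Per-interval ratio K = (43/56)^(1/2) = 0.8763; K_d = K^(24/1.5) = 0.121.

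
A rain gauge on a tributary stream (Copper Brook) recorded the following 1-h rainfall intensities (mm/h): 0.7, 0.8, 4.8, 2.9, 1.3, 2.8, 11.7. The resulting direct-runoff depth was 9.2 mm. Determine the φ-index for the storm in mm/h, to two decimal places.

φ ≈ 3.65 mm/h

Only the 2 blocks with intensity above φ contribute runoff: 4.8, 11.7 mm/h.
Σ(I−φ)·Δt = d  ⇒  (4.8+11.7 − 2φ)·1 = 9.2
φ = (16.50 − 9.2/1) / 2 = 3.65 mm/h.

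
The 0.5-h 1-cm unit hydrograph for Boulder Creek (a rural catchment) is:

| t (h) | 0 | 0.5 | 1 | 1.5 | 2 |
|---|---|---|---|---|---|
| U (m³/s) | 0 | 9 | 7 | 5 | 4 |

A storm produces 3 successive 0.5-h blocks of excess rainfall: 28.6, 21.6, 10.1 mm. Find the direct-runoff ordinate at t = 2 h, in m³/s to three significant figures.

By discrete convolution, Q_j = Σ (P_i / 10 mm) · U_{j−i}.
At t = 2 h (j=4): Q = (28.6/10)·4 + (21.6/10)·5 + (10.1/10)·7 = 29.3 m³/s.

Q ≈ 29.3 m³/s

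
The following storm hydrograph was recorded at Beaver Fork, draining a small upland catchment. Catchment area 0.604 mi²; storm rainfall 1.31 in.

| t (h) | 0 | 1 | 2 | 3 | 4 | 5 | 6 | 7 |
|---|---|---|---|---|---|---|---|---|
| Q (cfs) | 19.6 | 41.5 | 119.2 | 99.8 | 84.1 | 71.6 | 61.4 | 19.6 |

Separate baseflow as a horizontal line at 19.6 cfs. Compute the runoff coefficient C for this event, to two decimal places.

ΣQ_DR = 360.0 cfs; V = ΣQ_DR·Δt = 1.296 × 10^6 ft³.
Runoff depth d = V / A = 0.9236 in.
C = d / P = 0.9236 / 1.31 = 0.71.

C ≈ 0.71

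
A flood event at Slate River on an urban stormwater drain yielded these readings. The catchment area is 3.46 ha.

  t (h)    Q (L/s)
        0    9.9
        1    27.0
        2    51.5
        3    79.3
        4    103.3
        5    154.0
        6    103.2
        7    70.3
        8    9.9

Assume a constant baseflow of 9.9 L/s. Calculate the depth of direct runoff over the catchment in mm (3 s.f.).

d ≈ 54.0 mm

Direct runoff: 0.0, 17.1, 41.6, 69.4, 93.4, 144.1, 93.3, 60.4, 0.0 L/s; ΣQ_DR = 519.3 L/s.
V = ΣQ_DR · Δt = 519.3 × 3600 s = 1.869 × 10^6 L.
Over A = 3.46 ha, depth = V / A = 54.0 mm.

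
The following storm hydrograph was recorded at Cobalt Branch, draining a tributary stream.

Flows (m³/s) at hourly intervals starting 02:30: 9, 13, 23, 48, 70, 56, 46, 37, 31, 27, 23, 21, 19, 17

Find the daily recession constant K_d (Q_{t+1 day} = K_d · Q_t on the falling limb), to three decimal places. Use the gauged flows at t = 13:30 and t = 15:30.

Between t = 13:30 and t = 15:30 the flow falls from 21 to 17 m³/s over 2×1 h = 2 h.
Per-interval ratio K = (17/21)^(1/2) = 0.8997; K_d = K^(24/1) = 0.079.

K_d ≈ 0.079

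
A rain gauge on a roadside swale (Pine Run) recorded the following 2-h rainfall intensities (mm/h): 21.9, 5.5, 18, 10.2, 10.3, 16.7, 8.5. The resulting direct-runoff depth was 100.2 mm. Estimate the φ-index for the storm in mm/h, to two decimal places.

Only the 6 blocks with intensity above φ contribute runoff: 21.9, 18, 10.2, 10.3, 16.7, 8.5 mm/h.
Σ(I−φ)·Δt = d  ⇒  (21.9+18+10.2+10.3+16.7+8.5 − 6φ)·2 = 100.2
φ = (85.60 − 100.2/2) / 6 = 5.92 mm/h.

φ ≈ 5.92 mm/h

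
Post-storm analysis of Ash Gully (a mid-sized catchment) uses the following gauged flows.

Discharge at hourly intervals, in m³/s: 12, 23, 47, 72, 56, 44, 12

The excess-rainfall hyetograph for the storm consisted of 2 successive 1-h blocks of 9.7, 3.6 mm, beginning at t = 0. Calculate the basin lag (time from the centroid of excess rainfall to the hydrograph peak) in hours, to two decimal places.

t_L ≈ 2.23 h

Centroid of excess rainfall: t_c = Σ P_i·t̄_i / ΣP_i = 0.7707 h (block centres at 0.5, 1.5 h).
Hydrograph peak occurs at t = 3 h, so basin lag t_L = 3 − 0.7707 = 2.23 h.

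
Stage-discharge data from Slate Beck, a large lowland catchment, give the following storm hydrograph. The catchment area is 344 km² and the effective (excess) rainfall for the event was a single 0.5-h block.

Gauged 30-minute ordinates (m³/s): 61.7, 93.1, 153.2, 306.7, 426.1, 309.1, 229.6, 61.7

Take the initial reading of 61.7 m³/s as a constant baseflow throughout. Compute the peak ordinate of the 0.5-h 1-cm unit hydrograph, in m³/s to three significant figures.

U_p ≈ 607 m³/s

Direct runoff: 0.0, 31.4, 91.5, 245.0, 364.4, 247.4, 167.9, 0.0 m³/s; ΣQ_DR = 1148 m³/s, peak = 364.4 m³/s.
Runoff depth d = ΣQ_DR·Δt / A = 1148 × 1800 / (344 km²) = 6.005 mm.
The 1-cm UH is the DRH scaled by (10 mm)/d, so U_p = 364.4 × 10/6.005 = 607 m³/s.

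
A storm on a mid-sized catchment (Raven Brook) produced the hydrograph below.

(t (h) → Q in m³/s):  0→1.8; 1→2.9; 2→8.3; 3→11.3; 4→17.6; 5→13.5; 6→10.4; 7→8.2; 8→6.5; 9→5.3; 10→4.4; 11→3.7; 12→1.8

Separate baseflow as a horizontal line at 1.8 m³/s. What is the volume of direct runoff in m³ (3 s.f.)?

Direct-runoff ordinates (Q − Q_b): 0.0, 1.1, 6.5, 9.5, 15.8, 11.7, 8.6, 6.4, 4.7, 3.5, 2.6, 1.9, 0.0 m³/s.
ΣQ_DR = 72.30 m³/s.
With Δt = 1 h = 3600 s, V = ΣQ_DR · Δt = 72.30 × 3600 = 2.60 × 10^5 m³.

V ≈ 2.60 × 10^5 m³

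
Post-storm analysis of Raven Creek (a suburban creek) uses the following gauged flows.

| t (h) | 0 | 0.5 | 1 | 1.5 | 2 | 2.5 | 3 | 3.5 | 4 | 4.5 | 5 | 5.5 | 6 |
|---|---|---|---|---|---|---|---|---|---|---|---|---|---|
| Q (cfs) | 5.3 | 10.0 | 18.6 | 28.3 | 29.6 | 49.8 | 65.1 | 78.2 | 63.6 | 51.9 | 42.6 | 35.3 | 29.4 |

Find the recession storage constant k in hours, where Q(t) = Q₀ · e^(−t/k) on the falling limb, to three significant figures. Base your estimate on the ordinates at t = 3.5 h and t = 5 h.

k ≈ 2.47 h

On the falling limb, Q drops from 78.2 to 42.6 cfs between t = 3.5 h and t = 5 h (Δt = 1.5 h).
k = −Δt / ln(Q₂/Q₁) = −1.5 / ln(42.6/78.2) = 2.47 h.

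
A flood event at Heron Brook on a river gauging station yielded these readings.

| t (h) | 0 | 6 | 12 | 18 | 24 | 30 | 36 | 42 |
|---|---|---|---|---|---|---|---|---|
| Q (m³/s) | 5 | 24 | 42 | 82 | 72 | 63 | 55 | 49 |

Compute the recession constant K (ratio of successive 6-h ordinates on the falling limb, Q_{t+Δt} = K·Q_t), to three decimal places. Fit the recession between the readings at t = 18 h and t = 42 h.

K ≈ 0.879

Using the recession-limb readings at t = 18 h and t = 42 h: Q falls from 82 to 49 m³/s over 4 intervals.
K = (Q₂/Q₁)^(1/4) = (49/82)^(1/4) = 0.879.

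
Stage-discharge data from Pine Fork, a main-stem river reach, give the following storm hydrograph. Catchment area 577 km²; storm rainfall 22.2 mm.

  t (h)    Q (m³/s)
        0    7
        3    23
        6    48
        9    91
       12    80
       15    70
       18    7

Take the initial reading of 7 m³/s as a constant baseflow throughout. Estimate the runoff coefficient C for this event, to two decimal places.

C ≈ 0.23

ΣQ_DR = 277.0 m³/s; V = ΣQ_DR·Δt = 2.992 × 10^6 m³.
Runoff depth d = V / A = 5.185 mm.
C = d / P = 5.185 / 22.2 = 0.23.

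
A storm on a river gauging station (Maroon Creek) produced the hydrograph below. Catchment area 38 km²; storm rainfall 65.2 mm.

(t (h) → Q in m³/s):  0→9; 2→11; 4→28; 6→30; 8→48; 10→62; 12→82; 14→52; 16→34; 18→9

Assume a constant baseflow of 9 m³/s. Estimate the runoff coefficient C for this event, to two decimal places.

C ≈ 0.80

ΣQ_DR = 275.0 m³/s; V = ΣQ_DR·Δt = 1.980 × 10^6 m³.
Runoff depth d = V / A = 52.11 mm.
C = d / P = 52.11 / 65.2 = 0.80.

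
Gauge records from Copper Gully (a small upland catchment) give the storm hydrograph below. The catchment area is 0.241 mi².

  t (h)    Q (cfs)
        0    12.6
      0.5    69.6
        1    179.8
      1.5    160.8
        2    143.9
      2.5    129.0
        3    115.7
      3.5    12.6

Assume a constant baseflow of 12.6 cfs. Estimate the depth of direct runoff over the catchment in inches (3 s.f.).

Direct runoff: 0.0, 57.0, 167.2, 148.2, 131.3, 116.4, 103.1, 0.0 cfs; ΣQ_DR = 723.2 cfs.
V = ΣQ_DR · Δt = 723.2 × 1800 s = 1.302 × 10^6 ft³.
Over A = 0.241 mi², depth = V / A = 2.33 in.

d ≈ 2.33 in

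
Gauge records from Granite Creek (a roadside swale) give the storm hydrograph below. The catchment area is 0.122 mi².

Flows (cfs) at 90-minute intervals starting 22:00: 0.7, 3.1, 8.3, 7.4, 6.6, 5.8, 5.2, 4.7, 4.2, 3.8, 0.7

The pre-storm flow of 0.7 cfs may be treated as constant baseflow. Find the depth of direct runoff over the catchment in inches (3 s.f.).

d ≈ 0.815 in

Direct runoff: 0.0, 2.4, 7.6, 6.7, 5.9, 5.1, 4.5, 4.0, 3.5, 3.1, 0.0 cfs; ΣQ_DR = 42.80 cfs.
V = ΣQ_DR · Δt = 42.80 × 5400 s = 2.311 × 10^5 ft³.
Over A = 0.122 mi², depth = V / A = 0.815 in.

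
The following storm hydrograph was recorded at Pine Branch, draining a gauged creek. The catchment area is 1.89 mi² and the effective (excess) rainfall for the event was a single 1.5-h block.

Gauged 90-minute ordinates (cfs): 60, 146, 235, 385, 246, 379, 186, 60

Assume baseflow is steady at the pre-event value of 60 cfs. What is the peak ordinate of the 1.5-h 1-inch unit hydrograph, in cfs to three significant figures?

U_p ≈ 217 cfs

Direct runoff: 0.0, 86.0, 175.0, 325.0, 186.0, 319.0, 126.0, 0.0 cfs; ΣQ_DR = 1217 cfs, peak = 325.0 cfs.
Runoff depth d = ΣQ_DR·Δt / A = 1217 × 5400 / (1.89 mi²) = 1.497 in.
The 1-inch UH is the DRH scaled by (1 in)/d, so U_p = 325.0 × 1/1.497 = 217 cfs.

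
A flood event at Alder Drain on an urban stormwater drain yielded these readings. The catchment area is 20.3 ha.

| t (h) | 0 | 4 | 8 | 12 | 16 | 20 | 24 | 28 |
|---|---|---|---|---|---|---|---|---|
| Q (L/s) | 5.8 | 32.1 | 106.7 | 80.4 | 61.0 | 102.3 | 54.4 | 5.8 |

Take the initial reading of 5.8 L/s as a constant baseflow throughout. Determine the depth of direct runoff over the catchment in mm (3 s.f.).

d ≈ 28.5 mm

Direct runoff: 0.0, 26.3, 100.9, 74.6, 55.2, 96.5, 48.6, 0.0 L/s; ΣQ_DR = 402.1 L/s.
V = ΣQ_DR · Δt = 402.1 × 14400 s = 5.790 × 10^6 L.
Over A = 20.3 ha, depth = V / A = 28.5 mm.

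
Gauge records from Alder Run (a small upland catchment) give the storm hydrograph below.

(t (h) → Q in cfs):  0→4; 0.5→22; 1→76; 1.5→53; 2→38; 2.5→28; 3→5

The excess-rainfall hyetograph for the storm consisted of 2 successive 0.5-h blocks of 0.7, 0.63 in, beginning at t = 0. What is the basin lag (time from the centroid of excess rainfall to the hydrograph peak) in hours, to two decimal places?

Centroid of excess rainfall: t_c = Σ P_i·t̄_i / ΣP_i = 0.4868 h (block centres at 0.25, 0.75 h).
Hydrograph peak occurs at t = 1 h, so basin lag t_L = 1 − 0.4868 = 0.51 h.

t_L ≈ 0.51 h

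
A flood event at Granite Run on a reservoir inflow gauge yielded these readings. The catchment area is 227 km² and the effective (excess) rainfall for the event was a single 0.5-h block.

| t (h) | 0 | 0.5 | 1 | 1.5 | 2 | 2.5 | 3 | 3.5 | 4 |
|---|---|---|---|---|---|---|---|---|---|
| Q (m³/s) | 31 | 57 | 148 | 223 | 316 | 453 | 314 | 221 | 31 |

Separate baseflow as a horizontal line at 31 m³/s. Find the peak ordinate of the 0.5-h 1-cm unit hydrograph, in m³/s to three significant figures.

U_p ≈ 351 m³/s

Direct runoff: 0.0, 26.0, 117.0, 192.0, 285.0, 422.0, 283.0, 190.0, 0.0 m³/s; ΣQ_DR = 1515 m³/s, peak = 422.0 m³/s.
Runoff depth d = ΣQ_DR·Δt / A = 1515 × 1800 / (227 km²) = 12.01 mm.
The 1-cm UH is the DRH scaled by (10 mm)/d, so U_p = 422.0 × 10/12.01 = 351 m³/s.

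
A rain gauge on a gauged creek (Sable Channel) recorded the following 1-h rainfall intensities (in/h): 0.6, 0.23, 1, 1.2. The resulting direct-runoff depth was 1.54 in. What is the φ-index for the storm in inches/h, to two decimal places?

φ ≈ 0.42 in/h

Only the 3 blocks with intensity above φ contribute runoff: 0.6, 1, 1.2 in/h.
Σ(I−φ)·Δt = d  ⇒  (0.6+1+1.2 − 3φ)·1 = 1.54
φ = (2.800 − 1.54/1) / 3 = 0.42 in/h.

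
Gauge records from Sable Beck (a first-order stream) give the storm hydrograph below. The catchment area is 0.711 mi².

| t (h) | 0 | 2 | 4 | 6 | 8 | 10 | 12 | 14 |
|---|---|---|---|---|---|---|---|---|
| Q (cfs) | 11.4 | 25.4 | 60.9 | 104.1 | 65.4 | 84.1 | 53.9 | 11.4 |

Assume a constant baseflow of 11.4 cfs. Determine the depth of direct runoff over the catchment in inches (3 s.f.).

Direct runoff: 0.0, 14.0, 49.5, 92.7, 54.0, 72.7, 42.5, 0.0 cfs; ΣQ_DR = 325.4 cfs.
V = ΣQ_DR · Δt = 325.4 × 7200 s = 2.343 × 10^6 ft³.
Over A = 0.711 mi², depth = V / A = 1.42 in.

d ≈ 1.42 in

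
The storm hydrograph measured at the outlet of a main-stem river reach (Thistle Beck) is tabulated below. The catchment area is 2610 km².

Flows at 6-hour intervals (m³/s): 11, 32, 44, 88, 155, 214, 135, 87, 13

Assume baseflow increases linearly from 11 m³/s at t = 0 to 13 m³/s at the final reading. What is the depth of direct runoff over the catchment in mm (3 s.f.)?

Direct runoff: 0.00, 20.75, 32.50, 76.25, 143.00, 201.75, 122.50, 74.25, 0.00 m³/s; ΣQ_DR = 671.0 m³/s.
V = ΣQ_DR · Δt = 671.0 × 21600 s = 1.449 × 10^7 m³.
Over A = 2610 km², depth = V / A = 5.55 mm.

d ≈ 5.55 mm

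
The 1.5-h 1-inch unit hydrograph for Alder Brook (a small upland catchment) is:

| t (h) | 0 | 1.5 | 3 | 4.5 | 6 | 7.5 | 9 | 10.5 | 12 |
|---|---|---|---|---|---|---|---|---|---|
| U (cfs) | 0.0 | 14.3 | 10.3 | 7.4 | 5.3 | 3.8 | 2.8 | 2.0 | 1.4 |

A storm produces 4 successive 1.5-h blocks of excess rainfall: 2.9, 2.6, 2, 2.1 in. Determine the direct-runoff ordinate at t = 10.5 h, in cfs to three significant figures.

Q ≈ 31.8 cfs

By discrete convolution, Q_j = Σ (P_i / 1 in) · U_{j−i}.
At t = 10.5 h (j=7): Q = (2.9/1)·2.0 + (2.6/1)·2.8 + (2/1)·3.8 + (2.1/1)·5.3 = 31.8 cfs.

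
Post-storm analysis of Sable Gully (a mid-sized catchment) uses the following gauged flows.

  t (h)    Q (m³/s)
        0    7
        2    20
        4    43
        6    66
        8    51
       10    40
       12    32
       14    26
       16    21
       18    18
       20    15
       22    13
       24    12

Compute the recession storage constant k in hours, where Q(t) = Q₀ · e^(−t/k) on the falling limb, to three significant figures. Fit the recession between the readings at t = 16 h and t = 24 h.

On the falling limb, Q drops from 21 to 12 m³/s between t = 16 h and t = 24 h (Δt = 8 h).
k = −Δt / ln(Q₂/Q₁) = −8 / ln(12/21) = 14.3 h.

k ≈ 14.3 h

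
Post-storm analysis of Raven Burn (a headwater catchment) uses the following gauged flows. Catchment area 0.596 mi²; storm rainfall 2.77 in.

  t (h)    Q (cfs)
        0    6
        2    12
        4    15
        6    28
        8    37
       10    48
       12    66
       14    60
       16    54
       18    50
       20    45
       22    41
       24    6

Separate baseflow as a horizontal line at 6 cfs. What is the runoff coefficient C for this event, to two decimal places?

ΣQ_DR = 390.0 cfs; V = ΣQ_DR·Δt = 2.808 × 10^6 ft³.
Runoff depth d = V / A = 2.028 in.
C = d / P = 2.028 / 2.77 = 0.73.

C ≈ 0.73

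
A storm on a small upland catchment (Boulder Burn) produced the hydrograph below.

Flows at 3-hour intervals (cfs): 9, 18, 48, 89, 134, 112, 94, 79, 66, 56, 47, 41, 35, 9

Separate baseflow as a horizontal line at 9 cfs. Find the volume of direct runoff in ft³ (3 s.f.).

Direct-runoff ordinates (Q − Q_b): 0.0, 9.0, 39.0, 80.0, 125.0, 103.0, 85.0, 70.0, 57.0, 47.0, 38.0, 32.0, 26.0, 0.0 cfs.
ΣQ_DR = 711.0 cfs.
With Δt = 3 h = 10800 s, V = ΣQ_DR · Δt = 711.0 × 10800 = 7.68 × 10^6 ft³.

V ≈ 7.68 × 10^6 ft³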